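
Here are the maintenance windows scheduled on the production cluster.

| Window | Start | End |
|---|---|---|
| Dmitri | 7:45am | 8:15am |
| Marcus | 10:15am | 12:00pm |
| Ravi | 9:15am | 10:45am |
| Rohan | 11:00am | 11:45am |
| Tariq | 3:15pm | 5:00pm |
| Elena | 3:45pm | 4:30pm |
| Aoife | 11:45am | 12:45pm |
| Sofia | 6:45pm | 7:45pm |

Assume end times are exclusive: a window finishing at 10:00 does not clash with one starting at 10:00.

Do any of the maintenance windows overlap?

Two intervals overlap when each starts before the other ends.
Sorted by start: Dmitri, Ravi, Marcus, Rohan, Aoife, Tariq, Elena, Sofia.
Ravi starts after Dmitri ends, so Dmitri has no further overlaps.
Marcus starts before Ravi ends → Ravi and Marcus overlap.
That's a conflict, so the schedule is not conflict-free.

Yes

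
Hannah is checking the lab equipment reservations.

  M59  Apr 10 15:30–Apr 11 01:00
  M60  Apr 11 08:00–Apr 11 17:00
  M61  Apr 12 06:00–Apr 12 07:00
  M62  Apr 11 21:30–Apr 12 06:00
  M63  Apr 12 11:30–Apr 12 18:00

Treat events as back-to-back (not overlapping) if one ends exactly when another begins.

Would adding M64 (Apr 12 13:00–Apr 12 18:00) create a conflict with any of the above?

Yes — it overlaps M63

M59: ends Apr 11 01:00 at or before M64 starts Apr 12 13:00 → clear.
M60: ends Apr 11 17:00 at or before M64 starts Apr 12 13:00 → clear.
M62: ends Apr 12 06:00 at or before M64 starts Apr 12 13:00 → clear.
M61: ends Apr 12 07:00 at or before M64 starts Apr 12 13:00 → clear.
M63: starts Apr 12 11:30 before M64 ends Apr 12 18:00, and ends Apr 12 18:00 after M64 starts Apr 12 13:00 → overlap.
M64 overlaps M63.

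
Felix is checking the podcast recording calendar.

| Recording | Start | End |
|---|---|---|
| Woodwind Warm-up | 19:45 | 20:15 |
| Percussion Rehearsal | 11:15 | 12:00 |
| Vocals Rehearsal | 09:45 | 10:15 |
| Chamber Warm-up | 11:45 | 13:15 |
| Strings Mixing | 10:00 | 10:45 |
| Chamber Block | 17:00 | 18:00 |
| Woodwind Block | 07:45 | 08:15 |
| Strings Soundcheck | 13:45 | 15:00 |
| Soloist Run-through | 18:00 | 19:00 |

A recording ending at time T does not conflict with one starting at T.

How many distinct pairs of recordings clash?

2

Check each pair: they overlap iff neither finishes before the other starts.
Sorted by start: Woodwind Block, Vocals Rehearsal, Strings Mixing, Percussion Rehearsal, Chamber Warm-up, Strings Soundcheck, Chamber Block, Soloist Run-through, Woodwind Warm-up.
Vocals Rehearsal starts after Woodwind Block ends; Woodwind Block is clear from here.
Strings Mixing starts before Vocals Rehearsal ends → Vocals Rehearsal and Strings Mixing overlap.
Percussion Rehearsal starts after Vocals Rehearsal ends; Vocals Rehearsal is clear from here.
Percussion Rehearsal starts after Strings Mixing ends; Strings Mixing is clear from here.
Chamber Warm-up starts before Percussion Rehearsal ends → Percussion Rehearsal and Chamber Warm-up overlap.
Strings Soundcheck starts after Percussion Rehearsal ends; Percussion Rehearsal is clear from here.
Strings Soundcheck starts after Chamber Warm-up ends; Chamber Warm-up is clear from here.
Chamber Block starts after Strings Soundcheck ends; Strings Soundcheck is clear from here.
Soloist Run-through starts exactly when Chamber Block ends (back-to-back, no overlap); Chamber Block is clear from here.
Woodwind Warm-up starts after Soloist Run-through ends.
Overlapping pairs: Chamber Warm-up & Percussion Rehearsal, Strings Mixing & Vocals Rehearsal — 2 in total.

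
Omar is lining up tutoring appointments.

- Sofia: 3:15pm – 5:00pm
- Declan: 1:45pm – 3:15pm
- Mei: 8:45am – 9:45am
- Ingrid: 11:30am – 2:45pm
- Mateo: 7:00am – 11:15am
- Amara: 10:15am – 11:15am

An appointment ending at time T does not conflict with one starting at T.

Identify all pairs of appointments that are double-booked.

Sorted by start: Mateo, Mei, Amara, Ingrid, Declan, Sofia.
Mei starts before Mateo ends → Mateo and Mei overlap.
Amara starts before Mateo ends → Mateo and Amara overlap.
Ingrid starts after Mateo ends, so nothing later overlaps Mateo either.
Amara starts after Mei ends, so nothing later overlaps Mei either.
Ingrid starts after Amara ends, so nothing later overlaps Amara either.
Declan starts before Ingrid ends → Ingrid and Declan overlap.
Sofia starts after Ingrid ends.
Sofia starts exactly when Declan ends (back-to-back, no overlap).

Amara & Mateo, Declan & Ingrid, Mateo & Mei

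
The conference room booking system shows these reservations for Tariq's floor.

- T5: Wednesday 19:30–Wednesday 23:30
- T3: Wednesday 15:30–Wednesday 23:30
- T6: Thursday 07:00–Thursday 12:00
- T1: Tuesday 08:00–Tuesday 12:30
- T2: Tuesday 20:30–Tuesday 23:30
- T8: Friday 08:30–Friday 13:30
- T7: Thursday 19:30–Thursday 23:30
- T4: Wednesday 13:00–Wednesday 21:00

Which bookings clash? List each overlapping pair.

T3 & T4, T3 & T5, T4 & T5

Sorted by start: T1, T2, T4, T3, T5, T6, T7, T8.
T2 starts after T1 ends, so nothing later overlaps T1 either.
T4 starts after T2 ends, so nothing later overlaps T2 either.
T3 starts before T4 ends → T4 and T3 overlap.
T5 starts before T4 ends → T4 and T5 overlap.
T6 starts after T4 ends, so nothing later overlaps T4 either.
T5 starts before T3 ends → T3 and T5 overlap.
T6 starts after T3 ends, so nothing later overlaps T3 either.
T6 starts after T5 ends, so nothing later overlaps T5 either.
T7 starts after T6 ends, so nothing later overlaps T6 either.
T8 starts after T7 ends.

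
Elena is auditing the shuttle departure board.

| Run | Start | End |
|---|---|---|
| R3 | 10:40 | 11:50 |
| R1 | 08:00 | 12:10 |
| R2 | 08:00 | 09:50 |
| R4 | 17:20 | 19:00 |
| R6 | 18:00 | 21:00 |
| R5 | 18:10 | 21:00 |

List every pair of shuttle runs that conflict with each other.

Sorted by start: R1, R2, R3, R4, R6, R5.
R2 starts before R1 ends → R1 and R2 overlap.
R3 starts before R1 ends → R1 and R3 overlap.
R4 starts after R1 ends, so R1 has no further overlaps.
R3 starts after R2 ends, so R2 has no further overlaps.
R4 starts after R3 ends, so R3 has no further overlaps.
R6 starts before R4 ends → R4 and R6 overlap.
R5 starts before R4 ends → R4 and R5 overlap.
R5 starts before R6 ends → R6 and R5 overlap.

R1 & R2, R1 & R3, R4 & R5, R4 & R6, R5 & R6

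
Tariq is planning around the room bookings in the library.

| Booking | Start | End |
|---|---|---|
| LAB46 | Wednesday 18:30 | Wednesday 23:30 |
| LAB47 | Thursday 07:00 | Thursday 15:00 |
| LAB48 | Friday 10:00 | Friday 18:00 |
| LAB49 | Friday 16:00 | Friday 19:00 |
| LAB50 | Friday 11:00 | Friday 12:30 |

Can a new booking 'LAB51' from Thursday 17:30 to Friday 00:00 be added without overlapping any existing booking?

LAB46: ends Wednesday 23:30 at or before LAB51 starts Thursday 17:30 → clear.
LAB47: ends Thursday 15:00 at or before LAB51 starts Thursday 17:30 → clear.
LAB48: starts Friday 10:00 at or after LAB51 ends Friday 00:00 → clear.
LAB50: starts Friday 11:00 at or after LAB51 ends Friday 00:00 → clear.
LAB49: starts Friday 16:00 at or after LAB51 ends Friday 00:00 → clear.

Yes — the slot is free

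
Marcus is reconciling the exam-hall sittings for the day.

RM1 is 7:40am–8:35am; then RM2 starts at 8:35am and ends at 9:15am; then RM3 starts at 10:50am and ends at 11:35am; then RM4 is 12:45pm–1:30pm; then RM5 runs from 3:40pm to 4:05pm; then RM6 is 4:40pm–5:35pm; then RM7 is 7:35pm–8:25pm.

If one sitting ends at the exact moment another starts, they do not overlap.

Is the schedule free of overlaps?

Yes

Sorted by start: RM1, RM2, RM3, RM4, RM5, RM6, RM7.
RM2 starts exactly when RM1 ends (back-to-back, no overlap) — done with RM1.
RM3 starts after RM2 ends — done with RM2.
RM4 starts after RM3 ends — done with RM3.
RM5 starts after RM4 ends — done with RM4.
RM6 starts after RM5 ends — done with RM5.
RM7 starts after RM6 ends.
Every pair is clear; the schedule has no overlaps.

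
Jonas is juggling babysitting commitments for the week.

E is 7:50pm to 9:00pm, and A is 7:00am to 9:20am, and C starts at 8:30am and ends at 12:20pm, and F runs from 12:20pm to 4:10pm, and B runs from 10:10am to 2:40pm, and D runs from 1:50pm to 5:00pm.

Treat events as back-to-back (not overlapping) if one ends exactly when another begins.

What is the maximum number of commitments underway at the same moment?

3

Sort all start/end points and keep a running count:
7:00am start A → 1
8:30am start C → 2
9:20am end A → 1
10:10am start B → 2
12:20pm end C → 1
12:20pm start F → 2
1:50pm start D → 3
2:40pm end B → 2
4:10pm end F → 1
5:00pm end D → 0
7:50pm start E → 1
9:00pm end E → 0
Peak is 3, at 1:50pm (B, D, F).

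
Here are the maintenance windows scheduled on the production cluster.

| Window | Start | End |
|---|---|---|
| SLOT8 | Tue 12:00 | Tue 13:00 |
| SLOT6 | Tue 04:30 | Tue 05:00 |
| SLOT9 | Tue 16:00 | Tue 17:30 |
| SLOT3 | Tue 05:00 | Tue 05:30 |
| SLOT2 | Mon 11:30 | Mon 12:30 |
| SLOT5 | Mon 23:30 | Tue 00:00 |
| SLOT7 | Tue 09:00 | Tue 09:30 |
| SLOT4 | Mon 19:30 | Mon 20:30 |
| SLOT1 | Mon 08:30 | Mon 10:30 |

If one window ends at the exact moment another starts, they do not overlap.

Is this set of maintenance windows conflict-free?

Yes

Sorted by start: SLOT1, SLOT2, SLOT4, SLOT5, SLOT6, SLOT3, SLOT7, SLOT8, SLOT9.
SLOT2 starts after SLOT1 ends — done with SLOT1.
SLOT4 starts after SLOT2 ends — done with SLOT2.
SLOT5 starts after SLOT4 ends — done with SLOT4.
SLOT6 starts after SLOT5 ends — done with SLOT5.
SLOT3 starts exactly when SLOT6 ends (back-to-back, no overlap) — done with SLOT6.
SLOT7 starts after SLOT3 ends — done with SLOT3.
SLOT8 starts after SLOT7 ends — done with SLOT7.
SLOT9 starts after SLOT8 ends.
Every pair is clear; the schedule has no overlaps.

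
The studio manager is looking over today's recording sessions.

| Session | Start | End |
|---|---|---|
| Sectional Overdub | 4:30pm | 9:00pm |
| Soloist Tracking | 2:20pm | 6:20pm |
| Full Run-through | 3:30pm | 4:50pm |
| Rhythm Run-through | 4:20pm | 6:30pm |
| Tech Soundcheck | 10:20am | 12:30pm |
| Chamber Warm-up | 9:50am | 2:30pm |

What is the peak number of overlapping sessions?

4

Sweep the timeline, counting +1 at each start and −1 at each end (ends before starts at a tie):
9:50am start Chamber Warm-up → 1
10:20am start Tech Soundcheck → 2
12:30pm end Tech Soundcheck → 1
2:20pm start Soloist Tracking → 2
2:30pm end Chamber Warm-up → 1
3:30pm start Full Run-through → 2
4:20pm start Rhythm Run-through → 3
4:30pm start Sectional Overdub → 4
4:50pm end Full Run-through → 3
6:20pm end Soloist Tracking → 2
6:30pm end Rhythm Run-through → 1
9:00pm end Sectional Overdub → 0
Peak is 4, at 4:30pm (Full Run-through, Rhythm Run-through, Sectional Overdub, Soloist Tracking).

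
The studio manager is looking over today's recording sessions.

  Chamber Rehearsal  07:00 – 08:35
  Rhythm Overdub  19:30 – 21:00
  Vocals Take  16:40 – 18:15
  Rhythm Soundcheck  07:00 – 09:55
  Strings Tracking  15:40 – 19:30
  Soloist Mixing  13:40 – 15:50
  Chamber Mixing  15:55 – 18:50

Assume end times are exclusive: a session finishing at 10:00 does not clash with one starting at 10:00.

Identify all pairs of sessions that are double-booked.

Chamber Mixing & Strings Tracking, Chamber Mixing & Vocals Take, Chamber Rehearsal & Rhythm Soundcheck, Soloist Mixing & Strings Tracking, Strings Tracking & Vocals Take

Sorted by start: Rhythm Soundcheck, Chamber Rehearsal, Soloist Mixing, Strings Tracking, Chamber Mixing, Vocals Take, Rhythm Overdub.
Chamber Rehearsal starts before Rhythm Soundcheck ends → Rhythm Soundcheck and Chamber Rehearsal overlap.
Soloist Mixing starts after Rhythm Soundcheck ends, so nothing later overlaps Rhythm Soundcheck either.
Soloist Mixing starts after Chamber Rehearsal ends, so nothing later overlaps Chamber Rehearsal either.
Strings Tracking starts before Soloist Mixing ends → Soloist Mixing and Strings Tracking overlap.
Chamber Mixing starts after Soloist Mixing ends, so nothing later overlaps Soloist Mixing either.
Chamber Mixing starts before Strings Tracking ends → Strings Tracking and Chamber Mixing overlap.
Vocals Take starts before Strings Tracking ends → Strings Tracking and Vocals Take overlap.
Rhythm Overdub starts exactly when Strings Tracking ends (back-to-back, no overlap).
Vocals Take starts before Chamber Mixing ends → Chamber Mixing and Vocals Take overlap.
Rhythm Overdub starts after Chamber Mixing ends.
Rhythm Overdub starts after Vocals Take ends.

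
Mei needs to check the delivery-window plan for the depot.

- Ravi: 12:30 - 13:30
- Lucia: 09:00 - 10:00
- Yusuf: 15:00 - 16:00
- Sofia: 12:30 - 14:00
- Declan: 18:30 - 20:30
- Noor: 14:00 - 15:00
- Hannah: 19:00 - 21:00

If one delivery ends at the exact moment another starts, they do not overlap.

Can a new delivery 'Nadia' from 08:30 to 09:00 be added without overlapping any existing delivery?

Yes — the slot is free

Lucia: starts 09:00 at or after Nadia ends 09:00 → clear.
Ravi: starts 12:30 at or after Nadia ends 09:00 → clear.
Sofia: starts 12:30 at or after Nadia ends 09:00 → clear.
Noor: starts 14:00 at or after Nadia ends 09:00 → clear.
Yusuf: starts 15:00 at or after Nadia ends 09:00 → clear.
Declan: starts 18:30 at or after Nadia ends 09:00 → clear.
Hannah: starts 19:00 at or after Nadia ends 09:00 → clear.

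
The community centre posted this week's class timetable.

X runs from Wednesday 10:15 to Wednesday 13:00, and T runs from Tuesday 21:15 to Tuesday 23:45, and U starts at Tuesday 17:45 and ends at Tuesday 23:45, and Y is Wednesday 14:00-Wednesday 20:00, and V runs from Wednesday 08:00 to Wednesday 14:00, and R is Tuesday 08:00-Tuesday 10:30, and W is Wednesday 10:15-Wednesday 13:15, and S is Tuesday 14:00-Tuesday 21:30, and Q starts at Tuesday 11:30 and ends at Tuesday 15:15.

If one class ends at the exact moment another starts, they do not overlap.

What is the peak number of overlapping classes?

Sort all start/end points and keep a running count:
Tuesday 08:00 start R → 1
Tuesday 10:30 end R → 0
Tuesday 11:30 start Q → 1
Tuesday 14:00 start S → 2
Tuesday 15:15 end Q → 1
Tuesday 17:45 start U → 2
Tuesday 21:15 start T → 3
Tuesday 21:30 end S → 2
Tuesday 23:45 end T → 1
Tuesday 23:45 end U → 0
Wednesday 08:00 start V → 1
Wednesday 10:15 start W → 2
Wednesday 10:15 start X → 3
Wednesday 13:00 end X → 2
Wednesday 13:15 end W → 1
Wednesday 14:00 end V → 0
Wednesday 14:00 start Y → 1
Wednesday 20:00 end Y → 0
Peak is 3, at Tuesday 21:15 (S, T, U).

3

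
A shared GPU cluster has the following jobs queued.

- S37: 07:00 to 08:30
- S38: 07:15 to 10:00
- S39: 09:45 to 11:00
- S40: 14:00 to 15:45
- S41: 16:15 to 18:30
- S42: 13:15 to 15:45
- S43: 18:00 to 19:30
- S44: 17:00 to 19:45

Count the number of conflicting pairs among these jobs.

Two intervals overlap when each starts before the other ends.
Sorted by start: S37, S38, S39, S42, S40, S41, S44, S43.
S38 starts before S37 ends → S37 and S38 overlap.
S39 starts after S37 ends, so nothing later overlaps S37 either.
S39 starts before S38 ends → S38 and S39 overlap.
S42 starts after S38 ends, so nothing later overlaps S38 either.
S42 starts after S39 ends, so nothing later overlaps S39 either.
S40 starts before S42 ends → S42 and S40 overlap.
S41 starts after S42 ends, so nothing later overlaps S42 either.
S41 starts after S40 ends, so nothing later overlaps S40 either.
S44 starts before S41 ends → S41 and S44 overlap.
S43 starts before S41 ends → S41 and S43 overlap.
S43 starts before S44 ends → S44 and S43 overlap.
Overlapping pairs: S37 & S38, S38 & S39, S40 & S42, S41 & S43, S41 & S44, S43 & S44 — 6 in total.

6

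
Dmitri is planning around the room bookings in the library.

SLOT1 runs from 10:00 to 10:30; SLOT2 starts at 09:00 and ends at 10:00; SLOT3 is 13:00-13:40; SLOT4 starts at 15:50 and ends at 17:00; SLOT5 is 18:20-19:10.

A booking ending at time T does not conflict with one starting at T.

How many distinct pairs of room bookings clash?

0

Sorted by start: SLOT2, SLOT1, SLOT3, SLOT4, SLOT5.
SLOT1 starts exactly when SLOT2 ends (back-to-back, no overlap); SLOT2 is clear from here.
SLOT3 starts after SLOT1 ends; SLOT1 is clear from here.
SLOT4 starts after SLOT3 ends; SLOT3 is clear from here.
SLOT5 starts after SLOT4 ends.
No pair overlaps.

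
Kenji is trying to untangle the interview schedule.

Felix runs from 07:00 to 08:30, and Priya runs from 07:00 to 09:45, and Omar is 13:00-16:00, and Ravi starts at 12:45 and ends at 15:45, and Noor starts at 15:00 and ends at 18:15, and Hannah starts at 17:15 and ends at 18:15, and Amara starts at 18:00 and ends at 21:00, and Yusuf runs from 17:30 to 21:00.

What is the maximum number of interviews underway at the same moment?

4

Sort all start/end points and keep a running count:
07:00 start Felix → 1
07:00 start Priya → 2
08:30 end Felix → 1
09:45 end Priya → 0
12:45 start Ravi → 1
13:00 start Omar → 2
15:00 start Noor → 3
15:45 end Ravi → 2
16:00 end Omar → 1
17:15 start Hannah → 2
17:30 start Yusuf → 3
18:00 start Amara → 4
18:15 end Hannah → 3
18:15 end Noor → 2
21:00 end Amara → 1
21:00 end Yusuf → 0
Peak is 4, at 18:00 (Amara, Hannah, Noor, Yusuf).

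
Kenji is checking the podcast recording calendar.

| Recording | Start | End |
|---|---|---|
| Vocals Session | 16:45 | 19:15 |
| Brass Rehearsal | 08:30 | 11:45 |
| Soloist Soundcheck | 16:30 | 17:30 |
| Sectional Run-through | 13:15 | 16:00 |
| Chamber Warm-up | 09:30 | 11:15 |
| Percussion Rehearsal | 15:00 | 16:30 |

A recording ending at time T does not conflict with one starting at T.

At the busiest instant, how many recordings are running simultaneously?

Walk through starts and ends in time order (an end at T is processed before a start at T):
08:30 start Brass Rehearsal → 1
09:30 start Chamber Warm-up → 2
11:15 end Chamber Warm-up → 1
11:45 end Brass Rehearsal → 0
13:15 start Sectional Run-through → 1
15:00 start Percussion Rehearsal → 2
16:00 end Sectional Run-through → 1
16:30 end Percussion Rehearsal → 0
16:30 start Soloist Soundcheck → 1
16:45 start Vocals Session → 2
17:30 end Soloist Soundcheck → 1
19:15 end Vocals Session → 0
Peak is 2, at 09:30 (Brass Rehearsal, Chamber Warm-up).

2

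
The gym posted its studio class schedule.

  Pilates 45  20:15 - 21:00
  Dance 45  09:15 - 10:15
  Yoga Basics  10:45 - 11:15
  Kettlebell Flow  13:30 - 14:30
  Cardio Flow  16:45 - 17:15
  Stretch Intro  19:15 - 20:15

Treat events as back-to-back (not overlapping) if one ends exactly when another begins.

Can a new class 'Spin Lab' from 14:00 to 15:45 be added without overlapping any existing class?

No — it overlaps Kettlebell Flow

Dance 45: ends 10:15 at or before Spin Lab starts 14:00 → clear.
Yoga Basics: ends 11:15 at or before Spin Lab starts 14:00 → clear.
Kettlebell Flow: starts 13:30 before Spin Lab ends 15:45, and ends 14:30 after Spin Lab starts 14:00 → overlap.
Cardio Flow: starts 16:45 at or after Spin Lab ends 15:45 → clear.
Stretch Intro: starts 19:15 at or after Spin Lab ends 15:45 → clear.
Pilates 45: starts 20:15 at or after Spin Lab ends 15:45 → clear.
Spin Lab overlaps Kettlebell Flow.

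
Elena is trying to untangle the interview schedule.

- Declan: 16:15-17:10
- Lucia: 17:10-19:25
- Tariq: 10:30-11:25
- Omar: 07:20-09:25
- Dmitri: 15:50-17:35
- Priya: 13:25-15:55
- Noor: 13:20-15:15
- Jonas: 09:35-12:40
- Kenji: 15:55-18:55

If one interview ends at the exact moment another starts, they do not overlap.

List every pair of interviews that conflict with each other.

Two intervals overlap when each starts before the other ends.
Sorted by start: Omar, Jonas, Tariq, Noor, Priya, Dmitri, Kenji, Declan, Lucia.
Jonas starts after Omar ends, so nothing later overlaps Omar either.
Tariq starts before Jonas ends → Jonas and Tariq overlap.
Noor starts after Jonas ends, so nothing later overlaps Jonas either.
Noor starts after Tariq ends, so nothing later overlaps Tariq either.
Priya starts before Noor ends → Noor and Priya overlap.
Dmitri starts after Noor ends, so nothing later overlaps Noor either.
Dmitri starts before Priya ends → Priya and Dmitri overlap.
Kenji starts exactly when Priya ends (back-to-back, no overlap), so nothing later overlaps Priya either.
Kenji starts before Dmitri ends → Dmitri and Kenji overlap.
Declan starts before Dmitri ends → Dmitri and Declan overlap.
Lucia starts before Dmitri ends → Dmitri and Lucia overlap.
Declan starts before Kenji ends → Kenji and Declan overlap.
Lucia starts before Kenji ends → Kenji and Lucia overlap.
Lucia starts exactly when Declan ends (back-to-back, no overlap).

Declan & Dmitri, Declan & Kenji, Dmitri & Kenji, Dmitri & Lucia, Dmitri & Priya, Jonas & Tariq, Kenji & Lucia, Noor & Priya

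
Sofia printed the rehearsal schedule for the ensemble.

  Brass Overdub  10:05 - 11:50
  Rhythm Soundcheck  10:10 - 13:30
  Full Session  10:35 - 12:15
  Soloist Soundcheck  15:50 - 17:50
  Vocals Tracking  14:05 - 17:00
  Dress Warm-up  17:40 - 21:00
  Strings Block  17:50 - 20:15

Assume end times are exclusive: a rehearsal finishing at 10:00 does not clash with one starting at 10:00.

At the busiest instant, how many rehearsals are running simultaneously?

Sort all start/end points and keep a running count:
10:05 start Brass Overdub → 1
10:10 start Rhythm Soundcheck → 2
10:35 start Full Session → 3
11:50 end Brass Overdub → 2
12:15 end Full Session → 1
13:30 end Rhythm Soundcheck → 0
14:05 start Vocals Tracking → 1
15:50 start Soloist Soundcheck → 2
17:00 end Vocals Tracking → 1
17:40 start Dress Warm-up → 2
17:50 end Soloist Soundcheck → 1
17:50 start Strings Block → 2
20:15 end Strings Block → 1
21:00 end Dress Warm-up → 0
Peak is 3, at 10:35 (Brass Overdub, Full Session, Rhythm Soundcheck).

3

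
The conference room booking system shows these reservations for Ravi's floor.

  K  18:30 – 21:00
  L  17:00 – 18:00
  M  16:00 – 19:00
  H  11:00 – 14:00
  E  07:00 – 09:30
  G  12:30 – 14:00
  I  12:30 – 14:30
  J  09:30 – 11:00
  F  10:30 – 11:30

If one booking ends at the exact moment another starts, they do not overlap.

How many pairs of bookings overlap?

7

Check each pair: they overlap iff neither finishes before the other starts.
Sorted by start: E, J, F, H, G, I, M, L, K.
J starts exactly when E ends (back-to-back, no overlap); E is clear from here.
F starts before J ends → J and F overlap.
H starts exactly when J ends (back-to-back, no overlap); J is clear from here.
H starts before F ends → F and H overlap.
G starts after F ends; F is clear from here.
G starts before H ends → H and G overlap.
I starts before H ends → H and I overlap.
M starts after H ends; H is clear from here.
I starts before G ends → G and I overlap.
M starts after G ends; G is clear from here.
M starts after I ends; I is clear from here.
L starts before M ends → M and L overlap.
K starts before M ends → M and K overlap.
K starts after L ends.
Overlapping pairs: F & H, F & J, G & H, G & I, H & I, K & M, L & M — 7 in total.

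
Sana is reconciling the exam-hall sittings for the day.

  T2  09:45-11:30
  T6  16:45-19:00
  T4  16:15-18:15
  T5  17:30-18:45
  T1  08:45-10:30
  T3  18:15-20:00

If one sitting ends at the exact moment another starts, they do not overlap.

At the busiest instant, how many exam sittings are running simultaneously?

3

Walk through starts and ends in time order (an end at T is processed before a start at T):
08:45 start T1 → 1
09:45 start T2 → 2
10:30 end T1 → 1
11:30 end T2 → 0
16:15 start T4 → 1
16:45 start T6 → 2
17:30 start T5 → 3
18:15 end T4 → 2
18:15 start T3 → 3
18:45 end T5 → 2
19:00 end T6 → 1
20:00 end T3 → 0
Peak is 3, at 17:30 (T4, T5, T6).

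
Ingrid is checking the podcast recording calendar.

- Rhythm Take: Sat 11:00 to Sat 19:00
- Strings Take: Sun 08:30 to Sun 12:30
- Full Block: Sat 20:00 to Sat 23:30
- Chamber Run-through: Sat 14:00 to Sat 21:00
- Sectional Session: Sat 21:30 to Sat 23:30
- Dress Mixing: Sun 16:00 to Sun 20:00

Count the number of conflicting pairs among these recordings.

3

Check each pair: they overlap iff neither finishes before the other starts.
Sorted by start: Rhythm Take, Chamber Run-through, Full Block, Sectional Session, Strings Take, Dress Mixing.
Chamber Run-through starts before Rhythm Take ends → Rhythm Take and Chamber Run-through overlap.
Full Block starts after Rhythm Take ends — done with Rhythm Take.
Full Block starts before Chamber Run-through ends → Chamber Run-through and Full Block overlap.
Sectional Session starts after Chamber Run-through ends — done with Chamber Run-through.
Sectional Session starts before Full Block ends → Full Block and Sectional Session overlap.
Strings Take starts after Full Block ends — done with Full Block.
Strings Take starts after Sectional Session ends — done with Sectional Session.
Dress Mixing starts after Strings Take ends.
Overlapping pairs: Chamber Run-through & Full Block, Chamber Run-through & Rhythm Take, Full Block & Sectional Session — 3 in total.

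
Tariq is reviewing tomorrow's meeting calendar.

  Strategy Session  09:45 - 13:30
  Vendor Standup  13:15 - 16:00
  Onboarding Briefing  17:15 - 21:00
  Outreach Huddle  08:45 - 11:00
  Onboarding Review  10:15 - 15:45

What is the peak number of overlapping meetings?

3

Sweep the timeline, counting +1 at each start and −1 at each end (ends before starts at a tie):
08:45 start Outreach Huddle → 1
09:45 start Strategy Session → 2
10:15 start Onboarding Review → 3
11:00 end Outreach Huddle → 2
13:15 start Vendor Standup → 3
13:30 end Strategy Session → 2
15:45 end Onboarding Review → 1
16:00 end Vendor Standup → 0
17:15 start Onboarding Briefing → 1
21:00 end Onboarding Briefing → 0
Peak is 3, at 10:15 (Onboarding Review, Outreach Huddle, Strategy Session).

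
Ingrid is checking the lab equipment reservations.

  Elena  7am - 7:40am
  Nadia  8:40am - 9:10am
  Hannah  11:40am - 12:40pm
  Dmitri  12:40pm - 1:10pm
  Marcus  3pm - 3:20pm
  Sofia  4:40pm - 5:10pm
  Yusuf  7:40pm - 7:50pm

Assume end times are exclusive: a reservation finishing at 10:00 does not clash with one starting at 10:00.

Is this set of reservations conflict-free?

Two intervals overlap when each starts before the other ends.
Sorted by start: Elena, Nadia, Hannah, Dmitri, Marcus, Sofia, Yusuf.
Nadia starts after Elena ends — done with Elena.
Hannah starts after Nadia ends — done with Nadia.
Dmitri starts exactly when Hannah ends (back-to-back, no overlap) — done with Hannah.
Marcus starts after Dmitri ends — done with Dmitri.
Sofia starts after Marcus ends — done with Marcus.
Yusuf starts after Sofia ends.
Every pair is clear; the schedule has no overlaps.

Yes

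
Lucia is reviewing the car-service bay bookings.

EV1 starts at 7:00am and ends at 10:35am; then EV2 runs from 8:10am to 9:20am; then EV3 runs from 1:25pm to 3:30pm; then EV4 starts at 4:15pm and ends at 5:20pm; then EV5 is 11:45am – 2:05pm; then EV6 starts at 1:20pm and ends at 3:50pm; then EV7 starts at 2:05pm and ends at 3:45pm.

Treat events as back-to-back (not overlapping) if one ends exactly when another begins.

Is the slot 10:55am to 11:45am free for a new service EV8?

Yes — the slot is free

EV1: ends 10:35am at or before EV8 starts 10:55am → clear.
EV2: ends 9:20am at or before EV8 starts 10:55am → clear.
EV5: starts 11:45am at or after EV8 ends 11:45am → clear.
EV6: starts 1:20pm at or after EV8 ends 11:45am → clear.
EV3: starts 1:25pm at or after EV8 ends 11:45am → clear.
EV7: starts 2:05pm at or after EV8 ends 11:45am → clear.
EV4: starts 4:15pm at or after EV8 ends 11:45am → clear.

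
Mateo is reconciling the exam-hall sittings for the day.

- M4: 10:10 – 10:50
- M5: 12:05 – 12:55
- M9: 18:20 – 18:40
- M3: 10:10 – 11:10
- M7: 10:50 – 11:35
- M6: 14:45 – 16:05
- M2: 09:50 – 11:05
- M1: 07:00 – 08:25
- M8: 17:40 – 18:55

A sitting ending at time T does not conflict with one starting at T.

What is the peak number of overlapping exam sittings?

3

Sort all start/end points and keep a running count:
07:00 start M1 → 1
08:25 end M1 → 0
09:50 start M2 → 1
10:10 start M3 → 2
10:10 start M4 → 3
10:50 end M4 → 2
10:50 start M7 → 3
11:05 end M2 → 2
11:10 end M3 → 1
11:35 end M7 → 0
12:05 start M5 → 1
12:55 end M5 → 0
14:45 start M6 → 1
16:05 end M6 → 0
17:40 start M8 → 1
18:20 start M9 → 2
18:40 end M9 → 1
18:55 end M8 → 0
Peak is 3, at 10:10 (M2, M3, M4).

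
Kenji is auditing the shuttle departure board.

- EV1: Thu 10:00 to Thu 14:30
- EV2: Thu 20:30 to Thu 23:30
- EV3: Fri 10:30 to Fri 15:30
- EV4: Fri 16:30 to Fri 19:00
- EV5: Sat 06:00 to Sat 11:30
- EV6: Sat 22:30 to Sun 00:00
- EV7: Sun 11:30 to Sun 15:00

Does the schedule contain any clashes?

Sorted by start: EV1, EV2, EV3, EV4, EV5, EV6, EV7.
EV2 starts after EV1 ends — done with EV1.
EV3 starts after EV2 ends — done with EV2.
EV4 starts after EV3 ends — done with EV3.
EV5 starts after EV4 ends — done with EV4.
EV6 starts after EV5 ends — done with EV5.
EV7 starts after EV6 ends.
Every pair is clear; the schedule has no overlaps.

No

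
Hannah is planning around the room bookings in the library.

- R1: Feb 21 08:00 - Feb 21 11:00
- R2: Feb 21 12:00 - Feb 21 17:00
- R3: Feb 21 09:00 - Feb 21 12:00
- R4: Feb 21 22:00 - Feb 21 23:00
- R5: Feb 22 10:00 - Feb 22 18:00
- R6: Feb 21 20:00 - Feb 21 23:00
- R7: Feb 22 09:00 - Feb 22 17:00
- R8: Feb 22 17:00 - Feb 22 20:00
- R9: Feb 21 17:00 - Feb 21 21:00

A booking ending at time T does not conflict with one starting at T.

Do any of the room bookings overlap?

Yes

Sorted by start: R1, R3, R2, R9, R6, R4, R7, R5, R8.
R3 starts before R1 ends → R1 and R3 overlap.
That's a conflict, so the schedule is not conflict-free.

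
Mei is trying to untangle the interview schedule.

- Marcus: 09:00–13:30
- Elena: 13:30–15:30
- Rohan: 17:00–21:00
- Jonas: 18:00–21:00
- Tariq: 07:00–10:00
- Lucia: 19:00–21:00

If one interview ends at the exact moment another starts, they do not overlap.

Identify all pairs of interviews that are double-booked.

Sorted by start: Tariq, Marcus, Elena, Rohan, Jonas, Lucia.
Marcus starts before Tariq ends → Tariq and Marcus overlap.
Elena starts after Tariq ends, so Tariq has no further overlaps.
Elena starts exactly when Marcus ends (back-to-back, no overlap), so Marcus has no further overlaps.
Rohan starts after Elena ends, so Elena has no further overlaps.
Jonas starts before Rohan ends → Rohan and Jonas overlap.
Lucia starts before Rohan ends → Rohan and Lucia overlap.
Lucia starts before Jonas ends → Jonas and Lucia overlap.

Jonas & Lucia, Jonas & Rohan, Lucia & Rohan, Marcus & Tariq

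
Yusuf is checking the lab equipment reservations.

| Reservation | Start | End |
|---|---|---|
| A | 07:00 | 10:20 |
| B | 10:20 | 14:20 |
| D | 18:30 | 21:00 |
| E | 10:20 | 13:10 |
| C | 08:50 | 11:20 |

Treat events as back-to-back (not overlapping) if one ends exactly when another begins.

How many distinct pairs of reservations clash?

Check each pair: they overlap iff neither finishes before the other starts.
Sorted by start: A, C, B, E, D.
C starts before A ends → A and C overlap.
B starts exactly when A ends (back-to-back, no overlap), so A has no further overlaps.
B starts before C ends → C and B overlap.
E starts before C ends → C and E overlap.
D starts after C ends.
E starts before B ends → B and E overlap.
D starts after B ends.
D starts after E ends.
Overlapping pairs: A & C, B & C, B & E, C & E — 4 in total.

4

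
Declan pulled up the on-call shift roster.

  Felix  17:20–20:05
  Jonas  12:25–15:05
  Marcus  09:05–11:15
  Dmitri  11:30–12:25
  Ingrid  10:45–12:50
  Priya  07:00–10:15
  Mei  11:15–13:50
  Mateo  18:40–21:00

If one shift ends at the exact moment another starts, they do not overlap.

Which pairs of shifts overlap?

Dmitri & Ingrid, Dmitri & Mei, Felix & Mateo, Ingrid & Jonas, Ingrid & Marcus, Ingrid & Mei, Jonas & Mei, Marcus & Priya

Two intervals overlap when each starts before the other ends.
Sorted by start: Priya, Marcus, Ingrid, Mei, Dmitri, Jonas, Felix, Mateo.
Marcus starts before Priya ends → Priya and Marcus overlap.
Ingrid starts after Priya ends — done with Priya.
Ingrid starts before Marcus ends → Marcus and Ingrid overlap.
Mei starts exactly when Marcus ends (back-to-back, no overlap) — done with Marcus.
Mei starts before Ingrid ends → Ingrid and Mei overlap.
Dmitri starts before Ingrid ends → Ingrid and Dmitri overlap.
Jonas starts before Ingrid ends → Ingrid and Jonas overlap.
Felix starts after Ingrid ends — done with Ingrid.
Dmitri starts before Mei ends → Mei and Dmitri overlap.
Jonas starts before Mei ends → Mei and Jonas overlap.
Felix starts after Mei ends — done with Mei.
Jonas starts exactly when Dmitri ends (back-to-back, no overlap) — done with Dmitri.
Felix starts after Jonas ends — done with Jonas.
Mateo starts before Felix ends → Felix and Mateo overlap.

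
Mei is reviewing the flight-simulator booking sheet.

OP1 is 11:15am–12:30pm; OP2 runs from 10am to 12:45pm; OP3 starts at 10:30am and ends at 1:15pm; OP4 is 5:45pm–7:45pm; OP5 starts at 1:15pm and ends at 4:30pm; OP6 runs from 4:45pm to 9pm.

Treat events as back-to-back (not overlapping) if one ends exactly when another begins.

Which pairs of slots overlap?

Sorted by start: OP2, OP3, OP1, OP5, OP6, OP4.
OP3 starts before OP2 ends → OP2 and OP3 overlap.
OP1 starts before OP2 ends → OP2 and OP1 overlap.
OP5 starts after OP2 ends, so OP2 has no further overlaps.
OP1 starts before OP3 ends → OP3 and OP1 overlap.
OP5 starts exactly when OP3 ends (back-to-back, no overlap), so OP3 has no further overlaps.
OP5 starts after OP1 ends, so OP1 has no further overlaps.
OP6 starts after OP5 ends, so OP5 has no further overlaps.
OP4 starts before OP6 ends → OP6 and OP4 overlap.

OP1 & OP2, OP1 & OP3, OP2 & OP3, OP4 & OP6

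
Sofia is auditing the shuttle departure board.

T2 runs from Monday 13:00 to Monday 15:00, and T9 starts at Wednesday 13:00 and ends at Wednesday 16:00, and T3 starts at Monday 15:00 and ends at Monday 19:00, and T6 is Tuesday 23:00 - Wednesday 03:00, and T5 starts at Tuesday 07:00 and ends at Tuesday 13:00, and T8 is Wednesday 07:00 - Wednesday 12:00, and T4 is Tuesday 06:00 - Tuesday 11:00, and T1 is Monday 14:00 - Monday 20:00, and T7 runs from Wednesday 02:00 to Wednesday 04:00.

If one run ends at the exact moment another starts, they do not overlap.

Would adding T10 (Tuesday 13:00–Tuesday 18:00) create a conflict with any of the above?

T2: ends Monday 15:00 at or before T10 starts Tuesday 13:00 → clear.
T1: ends Monday 20:00 at or before T10 starts Tuesday 13:00 → clear.
T3: ends Monday 19:00 at or before T10 starts Tuesday 13:00 → clear.
T4: ends Tuesday 11:00 at or before T10 starts Tuesday 13:00 → clear.
T5: ends Tuesday 13:00 at or before T10 starts Tuesday 13:00 → clear.
T6: starts Tuesday 23:00 at or after T10 ends Tuesday 18:00 → clear.
T7: starts Wednesday 02:00 at or after T10 ends Tuesday 18:00 → clear.
T8: starts Wednesday 07:00 at or after T10 ends Tuesday 18:00 → clear.
T9: starts Wednesday 13:00 at or after T10 ends Tuesday 18:00 → clear.

No — it doesn't clash with anything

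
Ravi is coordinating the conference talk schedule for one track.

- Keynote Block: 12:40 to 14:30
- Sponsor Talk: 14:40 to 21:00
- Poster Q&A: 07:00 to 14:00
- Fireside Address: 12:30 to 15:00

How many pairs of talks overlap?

4

Sorted by start: Poster Q&A, Fireside Address, Keynote Block, Sponsor Talk.
Fireside Address starts before Poster Q&A ends → Poster Q&A and Fireside Address overlap.
Keynote Block starts before Poster Q&A ends → Poster Q&A and Keynote Block overlap.
Sponsor Talk starts after Poster Q&A ends.
Keynote Block starts before Fireside Address ends → Fireside Address and Keynote Block overlap.
Sponsor Talk starts before Fireside Address ends → Fireside Address and Sponsor Talk overlap.
Sponsor Talk starts after Keynote Block ends.
Overlapping pairs: Fireside Address & Keynote Block, Fireside Address & Poster Q&A, Fireside Address & Sponsor Talk, Keynote Block & Poster Q&A — 4 in total.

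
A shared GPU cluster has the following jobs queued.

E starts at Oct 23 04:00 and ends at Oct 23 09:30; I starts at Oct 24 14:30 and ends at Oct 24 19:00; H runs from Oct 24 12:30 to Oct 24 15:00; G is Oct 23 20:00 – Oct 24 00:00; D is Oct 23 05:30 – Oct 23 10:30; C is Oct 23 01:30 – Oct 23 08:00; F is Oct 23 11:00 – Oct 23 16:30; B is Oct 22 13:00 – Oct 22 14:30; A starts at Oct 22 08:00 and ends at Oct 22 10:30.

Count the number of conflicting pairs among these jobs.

Check each pair: they overlap iff neither finishes before the other starts.
Sorted by start: A, B, C, E, D, F, G, H, I.
B starts after A ends — done with A.
C starts after B ends — done with B.
E starts before C ends → C and E overlap.
D starts before C ends → C and D overlap.
F starts after C ends — done with C.
D starts before E ends → E and D overlap.
F starts after E ends — done with E.
F starts after D ends — done with D.
G starts after F ends — done with F.
H starts after G ends — done with G.
I starts before H ends → H and I overlap.
Overlapping pairs: C & D, C & E, D & E, H & I — 4 in total.

4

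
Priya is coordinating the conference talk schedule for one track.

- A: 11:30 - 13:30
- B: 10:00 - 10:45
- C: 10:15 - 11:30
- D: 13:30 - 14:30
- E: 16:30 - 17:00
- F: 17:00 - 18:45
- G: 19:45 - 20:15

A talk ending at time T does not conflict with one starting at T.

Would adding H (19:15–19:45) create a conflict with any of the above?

B: ends 10:45 at or before H starts 19:15 → clear.
C: ends 11:30 at or before H starts 19:15 → clear.
A: ends 13:30 at or before H starts 19:15 → clear.
D: ends 14:30 at or before H starts 19:15 → clear.
E: ends 17:00 at or before H starts 19:15 → clear.
F: ends 18:45 at or before H starts 19:15 → clear.
G: starts 19:45 at or after H ends 19:45 → clear.

No — it doesn't clash with anything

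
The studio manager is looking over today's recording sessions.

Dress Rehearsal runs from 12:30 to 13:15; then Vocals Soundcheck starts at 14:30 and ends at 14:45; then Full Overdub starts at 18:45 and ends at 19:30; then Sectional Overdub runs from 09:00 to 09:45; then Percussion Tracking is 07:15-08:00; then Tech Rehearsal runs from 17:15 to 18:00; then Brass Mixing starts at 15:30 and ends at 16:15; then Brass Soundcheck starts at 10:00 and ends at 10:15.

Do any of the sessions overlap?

No

Sorted by start: Percussion Tracking, Sectional Overdub, Brass Soundcheck, Dress Rehearsal, Vocals Soundcheck, Brass Mixing, Tech Rehearsal, Full Overdub.
Sectional Overdub starts after Percussion Tracking ends; Percussion Tracking is clear from here.
Brass Soundcheck starts after Sectional Overdub ends; Sectional Overdub is clear from here.
Dress Rehearsal starts after Brass Soundcheck ends; Brass Soundcheck is clear from here.
Vocals Soundcheck starts after Dress Rehearsal ends; Dress Rehearsal is clear from here.
Brass Mixing starts after Vocals Soundcheck ends; Vocals Soundcheck is clear from here.
Tech Rehearsal starts after Brass Mixing ends; Brass Mixing is clear from here.
Full Overdub starts after Tech Rehearsal ends.
Every pair is clear; the schedule has no overlaps.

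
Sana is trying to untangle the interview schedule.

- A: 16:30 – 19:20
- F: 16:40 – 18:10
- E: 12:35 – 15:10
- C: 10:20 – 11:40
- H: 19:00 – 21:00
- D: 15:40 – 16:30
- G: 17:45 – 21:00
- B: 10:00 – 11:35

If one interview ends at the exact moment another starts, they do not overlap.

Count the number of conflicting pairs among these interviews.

Sorted by start: B, C, E, D, A, F, G, H.
C starts before B ends → B and C overlap.
E starts after B ends, so B has no further overlaps.
E starts after C ends, so C has no further overlaps.
D starts after E ends, so E has no further overlaps.
A starts exactly when D ends (back-to-back, no overlap), so D has no further overlaps.
F starts before A ends → A and F overlap.
G starts before A ends → A and G overlap.
H starts before A ends → A and H overlap.
G starts before F ends → F and G overlap.
H starts after F ends.
H starts before G ends → G and H overlap.
Overlapping pairs: A & F, A & G, A & H, B & C, F & G, G & H — 6 in total.

6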